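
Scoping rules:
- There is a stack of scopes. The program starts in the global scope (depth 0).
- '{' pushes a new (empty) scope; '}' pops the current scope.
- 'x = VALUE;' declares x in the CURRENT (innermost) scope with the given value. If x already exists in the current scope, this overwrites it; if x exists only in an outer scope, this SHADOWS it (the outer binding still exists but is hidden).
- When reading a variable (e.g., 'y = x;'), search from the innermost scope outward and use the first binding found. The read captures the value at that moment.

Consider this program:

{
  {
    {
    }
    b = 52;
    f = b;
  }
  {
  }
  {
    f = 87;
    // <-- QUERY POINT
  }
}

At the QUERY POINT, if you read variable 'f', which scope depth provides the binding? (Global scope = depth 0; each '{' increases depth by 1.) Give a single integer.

Step 1: enter scope (depth=1)
Step 2: enter scope (depth=2)
Step 3: enter scope (depth=3)
Step 4: exit scope (depth=2)
Step 5: declare b=52 at depth 2
Step 6: declare f=(read b)=52 at depth 2
Step 7: exit scope (depth=1)
Step 8: enter scope (depth=2)
Step 9: exit scope (depth=1)
Step 10: enter scope (depth=2)
Step 11: declare f=87 at depth 2
Visible at query point: f=87

Answer: 2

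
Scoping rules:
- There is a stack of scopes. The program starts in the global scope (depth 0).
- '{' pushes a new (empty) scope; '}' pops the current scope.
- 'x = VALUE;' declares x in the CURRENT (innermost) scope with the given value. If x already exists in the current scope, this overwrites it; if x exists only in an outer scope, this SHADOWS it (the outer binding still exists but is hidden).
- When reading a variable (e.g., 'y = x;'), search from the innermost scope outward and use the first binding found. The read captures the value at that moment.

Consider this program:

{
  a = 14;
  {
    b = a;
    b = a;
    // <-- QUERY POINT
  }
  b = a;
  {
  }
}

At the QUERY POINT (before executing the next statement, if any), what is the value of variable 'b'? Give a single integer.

Answer: 14

Derivation:
Step 1: enter scope (depth=1)
Step 2: declare a=14 at depth 1
Step 3: enter scope (depth=2)
Step 4: declare b=(read a)=14 at depth 2
Step 5: declare b=(read a)=14 at depth 2
Visible at query point: a=14 b=14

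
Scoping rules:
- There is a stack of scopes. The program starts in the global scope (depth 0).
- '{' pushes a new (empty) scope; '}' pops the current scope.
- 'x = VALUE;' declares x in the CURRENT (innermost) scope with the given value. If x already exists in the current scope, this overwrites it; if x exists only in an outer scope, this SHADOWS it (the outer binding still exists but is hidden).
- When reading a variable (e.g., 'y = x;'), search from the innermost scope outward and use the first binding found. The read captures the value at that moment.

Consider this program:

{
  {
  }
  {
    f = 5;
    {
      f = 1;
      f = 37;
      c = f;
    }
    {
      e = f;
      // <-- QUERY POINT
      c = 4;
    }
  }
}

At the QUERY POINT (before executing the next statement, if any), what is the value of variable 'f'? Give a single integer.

Step 1: enter scope (depth=1)
Step 2: enter scope (depth=2)
Step 3: exit scope (depth=1)
Step 4: enter scope (depth=2)
Step 5: declare f=5 at depth 2
Step 6: enter scope (depth=3)
Step 7: declare f=1 at depth 3
Step 8: declare f=37 at depth 3
Step 9: declare c=(read f)=37 at depth 3
Step 10: exit scope (depth=2)
Step 11: enter scope (depth=3)
Step 12: declare e=(read f)=5 at depth 3
Visible at query point: e=5 f=5

Answer: 5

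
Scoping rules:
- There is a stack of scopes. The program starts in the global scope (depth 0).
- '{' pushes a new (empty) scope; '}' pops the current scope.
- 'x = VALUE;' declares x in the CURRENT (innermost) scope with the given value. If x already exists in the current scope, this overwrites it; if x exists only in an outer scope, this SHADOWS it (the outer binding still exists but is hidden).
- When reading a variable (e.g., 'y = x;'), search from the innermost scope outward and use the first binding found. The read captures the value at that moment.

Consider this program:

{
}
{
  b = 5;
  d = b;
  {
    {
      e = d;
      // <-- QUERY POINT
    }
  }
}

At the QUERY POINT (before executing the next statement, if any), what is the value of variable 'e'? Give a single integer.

Step 1: enter scope (depth=1)
Step 2: exit scope (depth=0)
Step 3: enter scope (depth=1)
Step 4: declare b=5 at depth 1
Step 5: declare d=(read b)=5 at depth 1
Step 6: enter scope (depth=2)
Step 7: enter scope (depth=3)
Step 8: declare e=(read d)=5 at depth 3
Visible at query point: b=5 d=5 e=5

Answer: 5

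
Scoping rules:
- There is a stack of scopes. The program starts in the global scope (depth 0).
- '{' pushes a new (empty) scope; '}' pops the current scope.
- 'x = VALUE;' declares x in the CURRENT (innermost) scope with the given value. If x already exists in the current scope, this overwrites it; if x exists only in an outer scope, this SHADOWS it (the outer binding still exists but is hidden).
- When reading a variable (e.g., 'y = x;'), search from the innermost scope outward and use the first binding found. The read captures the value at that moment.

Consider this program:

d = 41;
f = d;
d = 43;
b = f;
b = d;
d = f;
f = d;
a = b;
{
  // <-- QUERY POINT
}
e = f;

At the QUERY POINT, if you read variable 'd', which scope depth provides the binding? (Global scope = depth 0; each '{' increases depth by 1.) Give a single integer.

Step 1: declare d=41 at depth 0
Step 2: declare f=(read d)=41 at depth 0
Step 3: declare d=43 at depth 0
Step 4: declare b=(read f)=41 at depth 0
Step 5: declare b=(read d)=43 at depth 0
Step 6: declare d=(read f)=41 at depth 0
Step 7: declare f=(read d)=41 at depth 0
Step 8: declare a=(read b)=43 at depth 0
Step 9: enter scope (depth=1)
Visible at query point: a=43 b=43 d=41 f=41

Answer: 0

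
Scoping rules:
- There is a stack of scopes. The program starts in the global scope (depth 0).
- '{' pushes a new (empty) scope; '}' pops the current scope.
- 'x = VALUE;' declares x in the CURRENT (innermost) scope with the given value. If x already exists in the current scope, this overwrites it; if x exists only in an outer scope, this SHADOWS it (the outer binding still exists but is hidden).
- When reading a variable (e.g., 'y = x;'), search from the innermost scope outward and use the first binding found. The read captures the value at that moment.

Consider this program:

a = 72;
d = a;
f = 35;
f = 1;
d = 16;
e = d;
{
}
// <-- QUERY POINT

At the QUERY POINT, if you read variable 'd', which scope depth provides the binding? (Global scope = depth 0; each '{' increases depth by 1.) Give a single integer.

Answer: 0

Derivation:
Step 1: declare a=72 at depth 0
Step 2: declare d=(read a)=72 at depth 0
Step 3: declare f=35 at depth 0
Step 4: declare f=1 at depth 0
Step 5: declare d=16 at depth 0
Step 6: declare e=(read d)=16 at depth 0
Step 7: enter scope (depth=1)
Step 8: exit scope (depth=0)
Visible at query point: a=72 d=16 e=16 f=1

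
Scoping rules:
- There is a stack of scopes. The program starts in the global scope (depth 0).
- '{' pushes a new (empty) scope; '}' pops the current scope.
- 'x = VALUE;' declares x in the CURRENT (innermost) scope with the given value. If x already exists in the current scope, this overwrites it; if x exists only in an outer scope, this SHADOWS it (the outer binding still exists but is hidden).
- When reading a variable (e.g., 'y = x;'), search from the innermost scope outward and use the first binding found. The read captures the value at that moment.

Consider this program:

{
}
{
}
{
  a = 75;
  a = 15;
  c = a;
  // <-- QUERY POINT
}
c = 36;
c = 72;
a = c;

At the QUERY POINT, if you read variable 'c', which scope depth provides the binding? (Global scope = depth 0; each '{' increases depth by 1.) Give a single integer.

Step 1: enter scope (depth=1)
Step 2: exit scope (depth=0)
Step 3: enter scope (depth=1)
Step 4: exit scope (depth=0)
Step 5: enter scope (depth=1)
Step 6: declare a=75 at depth 1
Step 7: declare a=15 at depth 1
Step 8: declare c=(read a)=15 at depth 1
Visible at query point: a=15 c=15

Answer: 1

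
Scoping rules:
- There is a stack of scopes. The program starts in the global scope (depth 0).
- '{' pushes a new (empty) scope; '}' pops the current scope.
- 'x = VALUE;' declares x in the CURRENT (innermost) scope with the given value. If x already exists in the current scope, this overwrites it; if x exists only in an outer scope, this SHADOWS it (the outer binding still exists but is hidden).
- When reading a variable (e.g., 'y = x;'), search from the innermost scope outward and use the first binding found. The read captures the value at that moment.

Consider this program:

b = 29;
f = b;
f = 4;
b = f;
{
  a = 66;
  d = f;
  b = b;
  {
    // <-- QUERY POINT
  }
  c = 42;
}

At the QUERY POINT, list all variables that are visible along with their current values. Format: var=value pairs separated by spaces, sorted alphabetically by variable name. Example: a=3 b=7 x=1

Step 1: declare b=29 at depth 0
Step 2: declare f=(read b)=29 at depth 0
Step 3: declare f=4 at depth 0
Step 4: declare b=(read f)=4 at depth 0
Step 5: enter scope (depth=1)
Step 6: declare a=66 at depth 1
Step 7: declare d=(read f)=4 at depth 1
Step 8: declare b=(read b)=4 at depth 1
Step 9: enter scope (depth=2)
Visible at query point: a=66 b=4 d=4 f=4

Answer: a=66 b=4 d=4 f=4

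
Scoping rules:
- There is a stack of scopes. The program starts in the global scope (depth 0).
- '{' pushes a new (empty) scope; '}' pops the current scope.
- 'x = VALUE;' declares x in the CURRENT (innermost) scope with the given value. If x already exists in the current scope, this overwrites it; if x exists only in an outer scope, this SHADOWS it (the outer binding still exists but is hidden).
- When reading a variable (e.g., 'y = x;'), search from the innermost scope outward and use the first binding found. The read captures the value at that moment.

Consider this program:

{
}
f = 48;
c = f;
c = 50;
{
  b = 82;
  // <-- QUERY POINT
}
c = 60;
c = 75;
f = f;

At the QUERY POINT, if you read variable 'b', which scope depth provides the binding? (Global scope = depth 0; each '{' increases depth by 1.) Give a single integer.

Answer: 1

Derivation:
Step 1: enter scope (depth=1)
Step 2: exit scope (depth=0)
Step 3: declare f=48 at depth 0
Step 4: declare c=(read f)=48 at depth 0
Step 5: declare c=50 at depth 0
Step 6: enter scope (depth=1)
Step 7: declare b=82 at depth 1
Visible at query point: b=82 c=50 f=48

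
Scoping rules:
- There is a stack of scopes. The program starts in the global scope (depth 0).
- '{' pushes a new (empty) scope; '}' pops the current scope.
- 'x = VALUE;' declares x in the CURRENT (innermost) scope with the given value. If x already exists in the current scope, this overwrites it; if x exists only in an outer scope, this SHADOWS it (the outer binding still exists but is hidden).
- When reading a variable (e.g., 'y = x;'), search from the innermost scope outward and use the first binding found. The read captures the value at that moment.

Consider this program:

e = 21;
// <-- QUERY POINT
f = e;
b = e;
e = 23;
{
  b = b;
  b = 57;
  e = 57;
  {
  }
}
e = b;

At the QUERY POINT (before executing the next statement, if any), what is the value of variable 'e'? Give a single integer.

Step 1: declare e=21 at depth 0
Visible at query point: e=21

Answer: 21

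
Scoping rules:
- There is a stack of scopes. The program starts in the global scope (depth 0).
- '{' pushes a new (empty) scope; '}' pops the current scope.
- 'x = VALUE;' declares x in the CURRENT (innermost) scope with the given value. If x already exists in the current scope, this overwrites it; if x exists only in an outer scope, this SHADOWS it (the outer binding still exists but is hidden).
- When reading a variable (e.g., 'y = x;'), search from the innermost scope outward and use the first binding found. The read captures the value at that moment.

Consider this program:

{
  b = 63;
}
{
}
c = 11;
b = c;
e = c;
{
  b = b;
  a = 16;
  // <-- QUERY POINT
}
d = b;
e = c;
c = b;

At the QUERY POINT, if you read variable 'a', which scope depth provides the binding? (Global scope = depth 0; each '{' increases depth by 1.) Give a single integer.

Step 1: enter scope (depth=1)
Step 2: declare b=63 at depth 1
Step 3: exit scope (depth=0)
Step 4: enter scope (depth=1)
Step 5: exit scope (depth=0)
Step 6: declare c=11 at depth 0
Step 7: declare b=(read c)=11 at depth 0
Step 8: declare e=(read c)=11 at depth 0
Step 9: enter scope (depth=1)
Step 10: declare b=(read b)=11 at depth 1
Step 11: declare a=16 at depth 1
Visible at query point: a=16 b=11 c=11 e=11

Answer: 1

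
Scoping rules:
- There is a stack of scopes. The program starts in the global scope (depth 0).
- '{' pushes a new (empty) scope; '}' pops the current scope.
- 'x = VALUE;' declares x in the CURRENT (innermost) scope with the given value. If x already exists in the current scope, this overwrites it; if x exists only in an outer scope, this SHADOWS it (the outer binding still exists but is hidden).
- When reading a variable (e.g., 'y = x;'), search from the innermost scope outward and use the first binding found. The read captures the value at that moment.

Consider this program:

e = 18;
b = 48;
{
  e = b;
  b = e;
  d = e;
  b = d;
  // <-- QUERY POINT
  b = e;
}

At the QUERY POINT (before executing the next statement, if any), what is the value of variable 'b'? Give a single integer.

Answer: 48

Derivation:
Step 1: declare e=18 at depth 0
Step 2: declare b=48 at depth 0
Step 3: enter scope (depth=1)
Step 4: declare e=(read b)=48 at depth 1
Step 5: declare b=(read e)=48 at depth 1
Step 6: declare d=(read e)=48 at depth 1
Step 7: declare b=(read d)=48 at depth 1
Visible at query point: b=48 d=48 e=48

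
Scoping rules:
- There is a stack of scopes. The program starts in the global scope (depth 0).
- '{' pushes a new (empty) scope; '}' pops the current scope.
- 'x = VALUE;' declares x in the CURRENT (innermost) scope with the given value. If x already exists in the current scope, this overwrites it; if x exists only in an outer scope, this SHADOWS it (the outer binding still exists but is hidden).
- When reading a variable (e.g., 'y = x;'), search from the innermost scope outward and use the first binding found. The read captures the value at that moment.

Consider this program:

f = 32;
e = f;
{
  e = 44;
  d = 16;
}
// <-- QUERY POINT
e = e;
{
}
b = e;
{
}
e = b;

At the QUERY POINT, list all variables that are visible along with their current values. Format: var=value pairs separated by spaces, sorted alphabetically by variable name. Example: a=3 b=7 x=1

Answer: e=32 f=32

Derivation:
Step 1: declare f=32 at depth 0
Step 2: declare e=(read f)=32 at depth 0
Step 3: enter scope (depth=1)
Step 4: declare e=44 at depth 1
Step 5: declare d=16 at depth 1
Step 6: exit scope (depth=0)
Visible at query point: e=32 f=32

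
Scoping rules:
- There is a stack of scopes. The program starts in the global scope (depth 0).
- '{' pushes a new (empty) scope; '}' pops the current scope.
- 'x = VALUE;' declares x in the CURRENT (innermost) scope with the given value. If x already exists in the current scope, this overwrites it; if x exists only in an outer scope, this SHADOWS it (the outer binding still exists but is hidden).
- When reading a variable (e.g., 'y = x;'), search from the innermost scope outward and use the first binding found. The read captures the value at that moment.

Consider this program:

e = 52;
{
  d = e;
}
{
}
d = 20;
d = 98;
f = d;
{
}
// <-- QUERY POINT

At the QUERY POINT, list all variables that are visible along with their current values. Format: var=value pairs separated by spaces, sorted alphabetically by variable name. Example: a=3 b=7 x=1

Step 1: declare e=52 at depth 0
Step 2: enter scope (depth=1)
Step 3: declare d=(read e)=52 at depth 1
Step 4: exit scope (depth=0)
Step 5: enter scope (depth=1)
Step 6: exit scope (depth=0)
Step 7: declare d=20 at depth 0
Step 8: declare d=98 at depth 0
Step 9: declare f=(read d)=98 at depth 0
Step 10: enter scope (depth=1)
Step 11: exit scope (depth=0)
Visible at query point: d=98 e=52 f=98

Answer: d=98 e=52 f=98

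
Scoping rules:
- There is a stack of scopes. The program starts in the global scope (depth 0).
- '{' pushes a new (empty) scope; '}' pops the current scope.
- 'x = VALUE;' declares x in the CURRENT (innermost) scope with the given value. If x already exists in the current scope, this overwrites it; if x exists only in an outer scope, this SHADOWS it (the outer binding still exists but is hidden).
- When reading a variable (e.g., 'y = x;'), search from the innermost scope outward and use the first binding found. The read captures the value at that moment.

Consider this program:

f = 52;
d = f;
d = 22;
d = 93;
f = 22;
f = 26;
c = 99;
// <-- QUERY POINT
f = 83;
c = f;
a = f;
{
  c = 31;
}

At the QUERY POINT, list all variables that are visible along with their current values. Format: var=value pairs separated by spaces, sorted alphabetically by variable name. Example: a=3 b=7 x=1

Step 1: declare f=52 at depth 0
Step 2: declare d=(read f)=52 at depth 0
Step 3: declare d=22 at depth 0
Step 4: declare d=93 at depth 0
Step 5: declare f=22 at depth 0
Step 6: declare f=26 at depth 0
Step 7: declare c=99 at depth 0
Visible at query point: c=99 d=93 f=26

Answer: c=99 d=93 f=26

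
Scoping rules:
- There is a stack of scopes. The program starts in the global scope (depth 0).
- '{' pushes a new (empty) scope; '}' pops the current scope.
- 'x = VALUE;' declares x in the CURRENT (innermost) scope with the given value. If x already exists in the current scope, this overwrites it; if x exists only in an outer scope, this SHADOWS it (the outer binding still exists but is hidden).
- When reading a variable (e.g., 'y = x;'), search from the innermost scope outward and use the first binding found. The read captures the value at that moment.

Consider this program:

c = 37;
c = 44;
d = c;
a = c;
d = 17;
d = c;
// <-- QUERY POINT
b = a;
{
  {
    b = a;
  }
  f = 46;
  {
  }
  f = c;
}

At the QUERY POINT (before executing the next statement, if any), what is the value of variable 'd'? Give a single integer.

Step 1: declare c=37 at depth 0
Step 2: declare c=44 at depth 0
Step 3: declare d=(read c)=44 at depth 0
Step 4: declare a=(read c)=44 at depth 0
Step 5: declare d=17 at depth 0
Step 6: declare d=(read c)=44 at depth 0
Visible at query point: a=44 c=44 d=44

Answer: 44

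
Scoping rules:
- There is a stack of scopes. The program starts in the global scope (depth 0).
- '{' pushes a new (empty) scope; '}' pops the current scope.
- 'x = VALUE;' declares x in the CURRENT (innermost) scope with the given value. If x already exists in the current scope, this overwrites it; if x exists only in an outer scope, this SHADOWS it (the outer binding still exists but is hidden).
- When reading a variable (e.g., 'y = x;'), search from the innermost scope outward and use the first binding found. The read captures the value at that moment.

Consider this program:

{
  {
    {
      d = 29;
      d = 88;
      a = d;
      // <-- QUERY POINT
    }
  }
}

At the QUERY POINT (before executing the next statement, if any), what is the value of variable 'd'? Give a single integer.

Answer: 88

Derivation:
Step 1: enter scope (depth=1)
Step 2: enter scope (depth=2)
Step 3: enter scope (depth=3)
Step 4: declare d=29 at depth 3
Step 5: declare d=88 at depth 3
Step 6: declare a=(read d)=88 at depth 3
Visible at query point: a=88 d=88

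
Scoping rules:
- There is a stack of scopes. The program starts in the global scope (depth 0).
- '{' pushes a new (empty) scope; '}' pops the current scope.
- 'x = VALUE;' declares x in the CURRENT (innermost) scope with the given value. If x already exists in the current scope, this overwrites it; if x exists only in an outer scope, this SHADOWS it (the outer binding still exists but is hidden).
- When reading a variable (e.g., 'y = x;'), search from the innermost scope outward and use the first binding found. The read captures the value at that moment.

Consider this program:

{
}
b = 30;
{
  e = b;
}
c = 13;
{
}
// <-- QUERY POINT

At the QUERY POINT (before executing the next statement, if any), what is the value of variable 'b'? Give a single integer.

Step 1: enter scope (depth=1)
Step 2: exit scope (depth=0)
Step 3: declare b=30 at depth 0
Step 4: enter scope (depth=1)
Step 5: declare e=(read b)=30 at depth 1
Step 6: exit scope (depth=0)
Step 7: declare c=13 at depth 0
Step 8: enter scope (depth=1)
Step 9: exit scope (depth=0)
Visible at query point: b=30 c=13

Answer: 30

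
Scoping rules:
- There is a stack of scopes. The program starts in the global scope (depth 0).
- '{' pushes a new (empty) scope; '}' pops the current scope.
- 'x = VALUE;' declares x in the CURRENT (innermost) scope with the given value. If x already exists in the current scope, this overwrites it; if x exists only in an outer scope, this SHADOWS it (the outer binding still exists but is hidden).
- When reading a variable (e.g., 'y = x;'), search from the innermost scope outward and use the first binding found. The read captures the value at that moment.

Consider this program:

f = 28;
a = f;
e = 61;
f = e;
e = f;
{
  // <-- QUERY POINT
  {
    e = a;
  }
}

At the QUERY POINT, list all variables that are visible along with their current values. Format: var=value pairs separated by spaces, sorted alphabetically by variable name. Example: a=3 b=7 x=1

Step 1: declare f=28 at depth 0
Step 2: declare a=(read f)=28 at depth 0
Step 3: declare e=61 at depth 0
Step 4: declare f=(read e)=61 at depth 0
Step 5: declare e=(read f)=61 at depth 0
Step 6: enter scope (depth=1)
Visible at query point: a=28 e=61 f=61

Answer: a=28 e=61 f=61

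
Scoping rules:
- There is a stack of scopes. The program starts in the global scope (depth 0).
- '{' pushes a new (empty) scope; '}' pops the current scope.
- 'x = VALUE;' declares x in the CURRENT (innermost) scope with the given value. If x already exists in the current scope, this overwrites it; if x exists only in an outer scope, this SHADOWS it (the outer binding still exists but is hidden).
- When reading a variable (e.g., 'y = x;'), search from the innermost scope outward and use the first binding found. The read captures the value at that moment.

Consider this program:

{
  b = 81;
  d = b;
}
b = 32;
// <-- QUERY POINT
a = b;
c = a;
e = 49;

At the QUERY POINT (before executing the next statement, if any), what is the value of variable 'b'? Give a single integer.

Step 1: enter scope (depth=1)
Step 2: declare b=81 at depth 1
Step 3: declare d=(read b)=81 at depth 1
Step 4: exit scope (depth=0)
Step 5: declare b=32 at depth 0
Visible at query point: b=32

Answer: 32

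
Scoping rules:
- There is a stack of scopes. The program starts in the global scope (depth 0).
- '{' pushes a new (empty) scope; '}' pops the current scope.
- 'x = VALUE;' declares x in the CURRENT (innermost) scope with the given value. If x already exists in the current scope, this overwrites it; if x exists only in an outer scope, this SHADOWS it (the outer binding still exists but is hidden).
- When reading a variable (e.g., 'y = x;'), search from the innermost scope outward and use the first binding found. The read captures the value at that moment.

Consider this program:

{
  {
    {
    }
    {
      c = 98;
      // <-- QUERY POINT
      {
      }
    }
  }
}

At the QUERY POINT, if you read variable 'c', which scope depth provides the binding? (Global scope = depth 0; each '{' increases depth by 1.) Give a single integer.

Step 1: enter scope (depth=1)
Step 2: enter scope (depth=2)
Step 3: enter scope (depth=3)
Step 4: exit scope (depth=2)
Step 5: enter scope (depth=3)
Step 6: declare c=98 at depth 3
Visible at query point: c=98

Answer: 3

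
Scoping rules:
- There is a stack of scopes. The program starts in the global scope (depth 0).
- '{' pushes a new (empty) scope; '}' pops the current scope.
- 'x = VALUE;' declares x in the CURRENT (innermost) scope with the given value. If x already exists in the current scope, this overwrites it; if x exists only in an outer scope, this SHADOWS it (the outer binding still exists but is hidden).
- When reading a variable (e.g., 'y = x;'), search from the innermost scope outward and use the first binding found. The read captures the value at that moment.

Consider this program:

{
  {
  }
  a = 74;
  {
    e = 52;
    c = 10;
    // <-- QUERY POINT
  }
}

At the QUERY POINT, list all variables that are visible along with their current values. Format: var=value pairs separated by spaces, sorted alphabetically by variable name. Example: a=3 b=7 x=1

Answer: a=74 c=10 e=52

Derivation:
Step 1: enter scope (depth=1)
Step 2: enter scope (depth=2)
Step 3: exit scope (depth=1)
Step 4: declare a=74 at depth 1
Step 5: enter scope (depth=2)
Step 6: declare e=52 at depth 2
Step 7: declare c=10 at depth 2
Visible at query point: a=74 c=10 e=52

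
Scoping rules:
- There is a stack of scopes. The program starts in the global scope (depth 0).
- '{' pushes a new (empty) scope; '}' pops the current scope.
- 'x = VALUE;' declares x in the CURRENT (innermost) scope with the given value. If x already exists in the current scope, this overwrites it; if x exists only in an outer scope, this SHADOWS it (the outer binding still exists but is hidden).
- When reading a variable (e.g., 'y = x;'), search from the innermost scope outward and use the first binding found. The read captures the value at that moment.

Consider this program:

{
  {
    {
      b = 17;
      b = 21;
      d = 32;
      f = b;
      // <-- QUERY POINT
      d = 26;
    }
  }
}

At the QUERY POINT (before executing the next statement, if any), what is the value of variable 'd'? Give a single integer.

Answer: 32

Derivation:
Step 1: enter scope (depth=1)
Step 2: enter scope (depth=2)
Step 3: enter scope (depth=3)
Step 4: declare b=17 at depth 3
Step 5: declare b=21 at depth 3
Step 6: declare d=32 at depth 3
Step 7: declare f=(read b)=21 at depth 3
Visible at query point: b=21 d=32 f=21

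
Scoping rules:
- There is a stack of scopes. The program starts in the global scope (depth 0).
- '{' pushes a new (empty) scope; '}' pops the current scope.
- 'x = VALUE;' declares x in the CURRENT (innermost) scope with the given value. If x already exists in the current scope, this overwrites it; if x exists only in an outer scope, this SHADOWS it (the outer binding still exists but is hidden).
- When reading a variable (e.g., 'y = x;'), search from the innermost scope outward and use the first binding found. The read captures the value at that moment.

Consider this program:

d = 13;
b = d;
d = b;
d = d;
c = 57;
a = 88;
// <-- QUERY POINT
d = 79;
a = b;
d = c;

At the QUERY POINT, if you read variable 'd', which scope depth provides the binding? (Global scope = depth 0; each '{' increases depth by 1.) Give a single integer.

Step 1: declare d=13 at depth 0
Step 2: declare b=(read d)=13 at depth 0
Step 3: declare d=(read b)=13 at depth 0
Step 4: declare d=(read d)=13 at depth 0
Step 5: declare c=57 at depth 0
Step 6: declare a=88 at depth 0
Visible at query point: a=88 b=13 c=57 d=13

Answer: 0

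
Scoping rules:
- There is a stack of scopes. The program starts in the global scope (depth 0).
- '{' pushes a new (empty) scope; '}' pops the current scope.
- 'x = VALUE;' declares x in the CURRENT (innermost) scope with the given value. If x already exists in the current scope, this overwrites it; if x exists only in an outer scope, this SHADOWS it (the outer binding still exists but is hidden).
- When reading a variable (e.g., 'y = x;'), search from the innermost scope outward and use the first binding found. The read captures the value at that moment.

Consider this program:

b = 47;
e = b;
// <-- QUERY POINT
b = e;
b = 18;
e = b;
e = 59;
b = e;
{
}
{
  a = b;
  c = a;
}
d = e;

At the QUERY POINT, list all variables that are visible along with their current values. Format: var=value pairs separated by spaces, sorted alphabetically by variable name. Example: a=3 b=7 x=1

Answer: b=47 e=47

Derivation:
Step 1: declare b=47 at depth 0
Step 2: declare e=(read b)=47 at depth 0
Visible at query point: b=47 e=47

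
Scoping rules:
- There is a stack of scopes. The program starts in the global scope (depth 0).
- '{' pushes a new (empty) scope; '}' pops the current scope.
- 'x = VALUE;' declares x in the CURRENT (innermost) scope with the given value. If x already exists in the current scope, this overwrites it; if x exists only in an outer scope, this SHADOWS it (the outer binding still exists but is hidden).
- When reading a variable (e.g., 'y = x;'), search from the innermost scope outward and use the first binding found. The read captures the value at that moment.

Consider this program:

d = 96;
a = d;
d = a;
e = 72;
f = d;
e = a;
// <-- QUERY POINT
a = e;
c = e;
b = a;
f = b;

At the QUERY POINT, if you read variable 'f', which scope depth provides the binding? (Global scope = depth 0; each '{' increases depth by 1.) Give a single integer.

Step 1: declare d=96 at depth 0
Step 2: declare a=(read d)=96 at depth 0
Step 3: declare d=(read a)=96 at depth 0
Step 4: declare e=72 at depth 0
Step 5: declare f=(read d)=96 at depth 0
Step 6: declare e=(read a)=96 at depth 0
Visible at query point: a=96 d=96 e=96 f=96

Answer: 0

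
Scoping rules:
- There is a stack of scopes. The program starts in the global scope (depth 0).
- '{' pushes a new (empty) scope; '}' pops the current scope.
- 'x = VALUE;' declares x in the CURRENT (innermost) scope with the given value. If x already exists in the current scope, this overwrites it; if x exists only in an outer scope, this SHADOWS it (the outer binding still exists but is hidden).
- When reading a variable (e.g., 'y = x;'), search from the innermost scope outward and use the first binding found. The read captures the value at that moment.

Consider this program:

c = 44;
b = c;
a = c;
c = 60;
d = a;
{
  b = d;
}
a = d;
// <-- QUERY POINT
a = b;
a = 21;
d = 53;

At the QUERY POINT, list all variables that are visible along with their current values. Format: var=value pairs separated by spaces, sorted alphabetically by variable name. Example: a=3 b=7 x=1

Step 1: declare c=44 at depth 0
Step 2: declare b=(read c)=44 at depth 0
Step 3: declare a=(read c)=44 at depth 0
Step 4: declare c=60 at depth 0
Step 5: declare d=(read a)=44 at depth 0
Step 6: enter scope (depth=1)
Step 7: declare b=(read d)=44 at depth 1
Step 8: exit scope (depth=0)
Step 9: declare a=(read d)=44 at depth 0
Visible at query point: a=44 b=44 c=60 d=44

Answer: a=44 b=44 c=60 d=44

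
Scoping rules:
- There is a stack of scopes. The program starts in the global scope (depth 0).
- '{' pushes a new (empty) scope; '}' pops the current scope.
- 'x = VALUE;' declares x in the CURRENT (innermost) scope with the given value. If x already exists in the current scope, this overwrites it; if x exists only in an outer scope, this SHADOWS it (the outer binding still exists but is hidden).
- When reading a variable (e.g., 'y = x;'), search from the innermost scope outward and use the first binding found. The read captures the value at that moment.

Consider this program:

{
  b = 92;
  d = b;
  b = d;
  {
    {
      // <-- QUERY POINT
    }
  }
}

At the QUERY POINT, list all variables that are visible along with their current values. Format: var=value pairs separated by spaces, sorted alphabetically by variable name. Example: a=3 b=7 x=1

Answer: b=92 d=92

Derivation:
Step 1: enter scope (depth=1)
Step 2: declare b=92 at depth 1
Step 3: declare d=(read b)=92 at depth 1
Step 4: declare b=(read d)=92 at depth 1
Step 5: enter scope (depth=2)
Step 6: enter scope (depth=3)
Visible at query point: b=92 d=92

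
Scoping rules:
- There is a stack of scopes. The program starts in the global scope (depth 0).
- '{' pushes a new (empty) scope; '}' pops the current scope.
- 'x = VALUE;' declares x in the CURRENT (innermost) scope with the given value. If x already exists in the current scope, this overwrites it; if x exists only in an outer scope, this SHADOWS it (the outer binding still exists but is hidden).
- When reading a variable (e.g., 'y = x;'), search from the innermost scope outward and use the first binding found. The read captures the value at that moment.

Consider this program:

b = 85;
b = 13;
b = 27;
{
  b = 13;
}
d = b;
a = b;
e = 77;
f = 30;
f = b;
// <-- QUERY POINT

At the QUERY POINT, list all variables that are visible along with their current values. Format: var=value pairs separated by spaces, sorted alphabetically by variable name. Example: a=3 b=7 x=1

Step 1: declare b=85 at depth 0
Step 2: declare b=13 at depth 0
Step 3: declare b=27 at depth 0
Step 4: enter scope (depth=1)
Step 5: declare b=13 at depth 1
Step 6: exit scope (depth=0)
Step 7: declare d=(read b)=27 at depth 0
Step 8: declare a=(read b)=27 at depth 0
Step 9: declare e=77 at depth 0
Step 10: declare f=30 at depth 0
Step 11: declare f=(read b)=27 at depth 0
Visible at query point: a=27 b=27 d=27 e=77 f=27

Answer: a=27 b=27 d=27 e=77 f=27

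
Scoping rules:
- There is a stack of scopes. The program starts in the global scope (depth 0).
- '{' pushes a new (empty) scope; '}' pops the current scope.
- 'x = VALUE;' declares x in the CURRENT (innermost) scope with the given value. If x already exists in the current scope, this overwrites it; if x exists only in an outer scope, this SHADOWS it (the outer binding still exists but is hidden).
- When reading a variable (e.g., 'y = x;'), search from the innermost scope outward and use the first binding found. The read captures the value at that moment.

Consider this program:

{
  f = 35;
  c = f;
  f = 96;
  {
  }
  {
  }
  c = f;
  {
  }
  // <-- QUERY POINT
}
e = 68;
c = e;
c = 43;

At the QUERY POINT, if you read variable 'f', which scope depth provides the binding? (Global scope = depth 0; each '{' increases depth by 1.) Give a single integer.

Step 1: enter scope (depth=1)
Step 2: declare f=35 at depth 1
Step 3: declare c=(read f)=35 at depth 1
Step 4: declare f=96 at depth 1
Step 5: enter scope (depth=2)
Step 6: exit scope (depth=1)
Step 7: enter scope (depth=2)
Step 8: exit scope (depth=1)
Step 9: declare c=(read f)=96 at depth 1
Step 10: enter scope (depth=2)
Step 11: exit scope (depth=1)
Visible at query point: c=96 f=96

Answer: 1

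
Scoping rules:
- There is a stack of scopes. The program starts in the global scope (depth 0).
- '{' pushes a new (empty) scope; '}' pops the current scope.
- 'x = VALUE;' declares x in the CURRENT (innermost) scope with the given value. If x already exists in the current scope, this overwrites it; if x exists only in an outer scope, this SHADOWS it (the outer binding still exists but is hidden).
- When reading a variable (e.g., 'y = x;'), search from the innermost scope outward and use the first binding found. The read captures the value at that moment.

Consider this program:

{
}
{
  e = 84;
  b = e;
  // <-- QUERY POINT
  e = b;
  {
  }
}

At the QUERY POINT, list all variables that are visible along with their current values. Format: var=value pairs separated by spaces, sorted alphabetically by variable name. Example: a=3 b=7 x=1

Step 1: enter scope (depth=1)
Step 2: exit scope (depth=0)
Step 3: enter scope (depth=1)
Step 4: declare e=84 at depth 1
Step 5: declare b=(read e)=84 at depth 1
Visible at query point: b=84 e=84

Answer: b=84 e=84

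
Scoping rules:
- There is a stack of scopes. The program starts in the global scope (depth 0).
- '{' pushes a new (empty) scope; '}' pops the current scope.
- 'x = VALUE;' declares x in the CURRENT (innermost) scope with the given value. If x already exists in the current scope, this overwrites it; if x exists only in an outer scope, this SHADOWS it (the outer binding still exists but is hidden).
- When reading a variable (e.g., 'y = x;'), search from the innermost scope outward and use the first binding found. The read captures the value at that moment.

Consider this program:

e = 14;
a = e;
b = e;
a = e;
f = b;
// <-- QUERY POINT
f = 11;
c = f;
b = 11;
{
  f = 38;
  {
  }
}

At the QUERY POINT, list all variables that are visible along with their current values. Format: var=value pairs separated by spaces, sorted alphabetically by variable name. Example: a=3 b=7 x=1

Step 1: declare e=14 at depth 0
Step 2: declare a=(read e)=14 at depth 0
Step 3: declare b=(read e)=14 at depth 0
Step 4: declare a=(read e)=14 at depth 0
Step 5: declare f=(read b)=14 at depth 0
Visible at query point: a=14 b=14 e=14 f=14

Answer: a=14 b=14 e=14 f=14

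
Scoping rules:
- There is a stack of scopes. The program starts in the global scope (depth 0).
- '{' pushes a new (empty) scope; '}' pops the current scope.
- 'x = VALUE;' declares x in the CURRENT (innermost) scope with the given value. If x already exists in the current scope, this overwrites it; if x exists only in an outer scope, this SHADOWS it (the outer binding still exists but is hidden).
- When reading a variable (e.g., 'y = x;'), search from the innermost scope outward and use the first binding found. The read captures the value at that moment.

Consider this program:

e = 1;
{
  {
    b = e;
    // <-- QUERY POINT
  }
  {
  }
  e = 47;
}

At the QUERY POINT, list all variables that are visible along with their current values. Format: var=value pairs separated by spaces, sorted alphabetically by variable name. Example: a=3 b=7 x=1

Step 1: declare e=1 at depth 0
Step 2: enter scope (depth=1)
Step 3: enter scope (depth=2)
Step 4: declare b=(read e)=1 at depth 2
Visible at query point: b=1 e=1

Answer: b=1 e=1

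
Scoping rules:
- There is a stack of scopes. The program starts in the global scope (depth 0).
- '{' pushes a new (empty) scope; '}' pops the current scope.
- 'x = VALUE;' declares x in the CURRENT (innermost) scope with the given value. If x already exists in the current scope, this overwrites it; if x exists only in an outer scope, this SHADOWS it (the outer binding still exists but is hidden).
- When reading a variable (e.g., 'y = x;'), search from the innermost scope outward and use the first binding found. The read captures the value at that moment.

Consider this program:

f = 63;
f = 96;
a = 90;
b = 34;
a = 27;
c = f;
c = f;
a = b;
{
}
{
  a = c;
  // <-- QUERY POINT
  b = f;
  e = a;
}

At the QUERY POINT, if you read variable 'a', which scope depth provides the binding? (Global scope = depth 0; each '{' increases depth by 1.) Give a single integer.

Answer: 1

Derivation:
Step 1: declare f=63 at depth 0
Step 2: declare f=96 at depth 0
Step 3: declare a=90 at depth 0
Step 4: declare b=34 at depth 0
Step 5: declare a=27 at depth 0
Step 6: declare c=(read f)=96 at depth 0
Step 7: declare c=(read f)=96 at depth 0
Step 8: declare a=(read b)=34 at depth 0
Step 9: enter scope (depth=1)
Step 10: exit scope (depth=0)
Step 11: enter scope (depth=1)
Step 12: declare a=(read c)=96 at depth 1
Visible at query point: a=96 b=34 c=96 f=96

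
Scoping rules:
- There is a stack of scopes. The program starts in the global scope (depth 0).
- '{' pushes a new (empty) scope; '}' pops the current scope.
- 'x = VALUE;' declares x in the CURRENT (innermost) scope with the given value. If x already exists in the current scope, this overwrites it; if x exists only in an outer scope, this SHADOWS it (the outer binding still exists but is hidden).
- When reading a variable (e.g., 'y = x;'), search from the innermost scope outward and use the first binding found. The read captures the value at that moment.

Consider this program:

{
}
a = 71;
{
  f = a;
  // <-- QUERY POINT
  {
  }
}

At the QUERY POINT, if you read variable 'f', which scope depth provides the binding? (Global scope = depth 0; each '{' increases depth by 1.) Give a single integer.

Answer: 1

Derivation:
Step 1: enter scope (depth=1)
Step 2: exit scope (depth=0)
Step 3: declare a=71 at depth 0
Step 4: enter scope (depth=1)
Step 5: declare f=(read a)=71 at depth 1
Visible at query point: a=71 f=71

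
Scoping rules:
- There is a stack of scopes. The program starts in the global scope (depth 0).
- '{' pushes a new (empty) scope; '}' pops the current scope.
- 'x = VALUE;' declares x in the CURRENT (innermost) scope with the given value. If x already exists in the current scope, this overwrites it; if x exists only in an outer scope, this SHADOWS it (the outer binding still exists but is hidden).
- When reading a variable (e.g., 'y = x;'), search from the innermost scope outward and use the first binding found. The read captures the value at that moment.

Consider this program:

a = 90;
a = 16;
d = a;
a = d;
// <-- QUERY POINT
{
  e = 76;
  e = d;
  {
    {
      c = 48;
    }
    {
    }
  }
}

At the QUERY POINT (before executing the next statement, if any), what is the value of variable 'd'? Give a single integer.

Answer: 16

Derivation:
Step 1: declare a=90 at depth 0
Step 2: declare a=16 at depth 0
Step 3: declare d=(read a)=16 at depth 0
Step 4: declare a=(read d)=16 at depth 0
Visible at query point: a=16 d=16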